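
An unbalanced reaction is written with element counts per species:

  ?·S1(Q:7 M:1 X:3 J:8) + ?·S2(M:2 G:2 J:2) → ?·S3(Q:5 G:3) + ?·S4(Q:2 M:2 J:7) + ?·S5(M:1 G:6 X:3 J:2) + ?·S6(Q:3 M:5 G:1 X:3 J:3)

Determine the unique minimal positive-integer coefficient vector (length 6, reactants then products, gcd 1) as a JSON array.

Q: 2·7+5·0 = 14 | 1·5+3·2+1·0+1·3 = 14
M: 2·1+5·2 = 12 | 1·0+3·2+1·1+1·5 = 12
G: 2·0+5·2 = 10 | 1·3+3·0+1·6+1·1 = 10
X: 2·3+5·0 = 6 | 1·0+3·0+1·3+1·3 = 6
J: 2·8+5·2 = 26 | 1·0+3·7+1·2+1·3 = 26
gcd(2,5,1,3,1,1) = 1

Coefficients: [2, 5, 1, 3, 1, 1]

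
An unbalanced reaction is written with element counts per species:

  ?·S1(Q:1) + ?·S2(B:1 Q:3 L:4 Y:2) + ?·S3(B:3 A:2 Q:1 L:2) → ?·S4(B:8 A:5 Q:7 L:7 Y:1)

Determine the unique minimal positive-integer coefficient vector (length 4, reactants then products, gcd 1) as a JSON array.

B: 6·0+1·1+5·3 = 16 | 2·8 = 16
A: 6·0+1·0+5·2 = 10 | 2·5 = 10
Q: 6·1+1·3+5·1 = 14 | 2·7 = 14
L: 6·0+1·4+5·2 = 14 | 2·7 = 14
Y: 6·0+1·2+5·0 = 2 | 2·1 = 2
gcd(6,1,5,2) = 1

Coefficients: [6, 1, 5, 2]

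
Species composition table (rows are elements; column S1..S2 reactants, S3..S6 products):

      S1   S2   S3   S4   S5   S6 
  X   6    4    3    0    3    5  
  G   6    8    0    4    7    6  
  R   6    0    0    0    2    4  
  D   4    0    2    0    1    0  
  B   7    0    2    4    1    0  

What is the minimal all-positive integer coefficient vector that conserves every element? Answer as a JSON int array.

X: 4·6+6·4 = 48 | 5·3+3·0+6·3+3·5 = 48
G: 4·6+6·8 = 72 | 5·0+3·4+6·7+3·6 = 72
R: 4·6+6·0 = 24 | 5·0+3·0+6·2+3·4 = 24
D: 4·4+6·0 = 16 | 5·2+3·0+6·1+3·0 = 16
B: 4·7+6·0 = 28 | 5·2+3·4+6·1+3·0 = 28
gcd(4,6,5,3,6,3) = 1

Coefficients: [4, 6, 5, 3, 6, 3]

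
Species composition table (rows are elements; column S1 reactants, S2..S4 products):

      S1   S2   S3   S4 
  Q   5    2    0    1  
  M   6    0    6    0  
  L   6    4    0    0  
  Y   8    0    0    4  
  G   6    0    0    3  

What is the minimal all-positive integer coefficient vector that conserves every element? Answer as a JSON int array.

Q: 2·5 = 10 | 3·2+2·0+4·1 = 10
M: 2·6 = 12 | 3·0+2·6+4·0 = 12
L: 2·6 = 12 | 3·4+2·0+4·0 = 12
Y: 2·8 = 16 | 3·0+2·0+4·4 = 16
G: 2·6 = 12 | 3·0+2·0+4·3 = 12
gcd(2,3,2,4) = 1

Coefficients: [2, 3, 2, 4]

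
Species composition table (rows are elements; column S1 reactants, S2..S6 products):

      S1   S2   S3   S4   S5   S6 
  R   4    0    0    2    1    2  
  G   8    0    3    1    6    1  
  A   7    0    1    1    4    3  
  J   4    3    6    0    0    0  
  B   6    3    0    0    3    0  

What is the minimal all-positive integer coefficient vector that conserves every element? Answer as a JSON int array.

R: 6·4 = 24 | 6·0+1·0+5·2+6·1+4·2 = 24
G: 6·8 = 48 | 6·0+1·3+5·1+6·6+4·1 = 48
A: 6·7 = 42 | 6·0+1·1+5·1+6·4+4·3 = 42
J: 6·4 = 24 | 6·3+1·6+5·0+6·0+4·0 = 24
B: 6·6 = 36 | 6·3+1·0+5·0+6·3+4·0 = 36
gcd(6,6,1,5,6,4) = 1

Coefficients: [6, 6, 1, 5, 6, 4]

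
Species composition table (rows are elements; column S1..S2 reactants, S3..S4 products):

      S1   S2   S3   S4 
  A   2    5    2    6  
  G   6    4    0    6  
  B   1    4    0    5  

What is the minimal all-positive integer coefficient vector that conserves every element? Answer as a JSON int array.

A: 1·2+6·5 = 32 | 1·2+5·6 = 32
G: 1·6+6·4 = 30 | 1·0+5·6 = 30
B: 1·1+6·4 = 25 | 1·0+5·5 = 25
gcd(1,6,1,5) = 1

Coefficients: [1, 6, 1, 5]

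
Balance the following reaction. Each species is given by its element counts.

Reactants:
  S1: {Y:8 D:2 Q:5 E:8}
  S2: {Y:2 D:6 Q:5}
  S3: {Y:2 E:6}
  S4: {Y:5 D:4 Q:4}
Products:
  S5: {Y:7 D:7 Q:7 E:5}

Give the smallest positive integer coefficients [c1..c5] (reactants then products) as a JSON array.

Y: 1·8+3·2+2·2+2·5 = 28 | 4·7 = 28
D: 1·2+3·6+2·0+2·4 = 28 | 4·7 = 28
Q: 1·5+3·5+2·0+2·4 = 28 | 4·7 = 28
E: 1·8+3·0+2·6+2·0 = 20 | 4·5 = 20
gcd(1,3,2,2,4) = 1

Coefficients: [1, 3, 2, 2, 4]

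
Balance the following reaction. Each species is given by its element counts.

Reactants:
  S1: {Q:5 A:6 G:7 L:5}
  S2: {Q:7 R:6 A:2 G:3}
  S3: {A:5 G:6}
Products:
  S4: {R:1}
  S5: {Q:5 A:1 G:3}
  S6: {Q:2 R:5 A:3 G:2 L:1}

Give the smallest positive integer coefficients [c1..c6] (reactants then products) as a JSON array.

Q: 1·5+5·7+1·0 = 40 | 5·0+6·5+5·2 = 40
R: 1·0+5·6+1·0 = 30 | 5·1+6·0+5·5 = 30
A: 1·6+5·2+1·5 = 21 | 5·0+6·1+5·3 = 21
G: 1·7+5·3+1·6 = 28 | 5·0+6·3+5·2 = 28
L: 1·5+5·0+1·0 = 5 | 5·0+6·0+5·1 = 5
gcd(1,5,1,5,6,5) = 1

Coefficients: [1, 5, 1, 5, 6, 5]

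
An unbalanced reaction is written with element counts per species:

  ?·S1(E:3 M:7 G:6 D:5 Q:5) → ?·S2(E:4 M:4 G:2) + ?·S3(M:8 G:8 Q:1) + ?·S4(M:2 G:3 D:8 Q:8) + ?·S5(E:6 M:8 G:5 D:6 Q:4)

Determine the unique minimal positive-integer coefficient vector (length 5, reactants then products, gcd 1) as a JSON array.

E: 6·3 = 18 | 3·4+2·0+3·0+1·6 = 18
M: 6·7 = 42 | 3·4+2·8+3·2+1·8 = 42
G: 6·6 = 36 | 3·2+2·8+3·3+1·5 = 36
D: 6·5 = 30 | 3·0+2·0+3·8+1·6 = 30
Q: 6·5 = 30 | 3·0+2·1+3·8+1·4 = 30
gcd(6,3,2,3,1) = 1

Coefficients: [6, 3, 2, 3, 1]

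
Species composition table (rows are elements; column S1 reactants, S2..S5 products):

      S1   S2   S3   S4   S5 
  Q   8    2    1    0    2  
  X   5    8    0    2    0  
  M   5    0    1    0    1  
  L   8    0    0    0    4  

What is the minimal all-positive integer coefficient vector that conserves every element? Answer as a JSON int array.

Q: 2·8 = 16 | 1·2+6·1+1·0+4·2 = 16
X: 2·5 = 10 | 1·8+6·0+1·2+4·0 = 10
M: 2·5 = 10 | 1·0+6·1+1·0+4·1 = 10
L: 2·8 = 16 | 1·0+6·0+1·0+4·4 = 16
gcd(2,1,6,1,4) = 1

Coefficients: [2, 1, 6, 1, 4]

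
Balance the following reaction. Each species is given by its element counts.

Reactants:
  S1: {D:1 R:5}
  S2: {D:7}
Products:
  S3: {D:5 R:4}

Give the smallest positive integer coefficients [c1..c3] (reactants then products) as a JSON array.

Coefficients: [4, 3, 5]

D: 4·1+3·7 = 25 | 5·5 = 25
R: 4·5+3·0 = 20 | 5·4 = 20
gcd(4,3,5) = 1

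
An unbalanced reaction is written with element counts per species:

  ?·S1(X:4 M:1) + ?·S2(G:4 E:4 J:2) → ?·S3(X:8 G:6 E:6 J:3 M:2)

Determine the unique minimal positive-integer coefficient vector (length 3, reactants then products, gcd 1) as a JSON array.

X: 4·4+3·0 = 16 | 2·8 = 16
G: 4·0+3·4 = 12 | 2·6 = 12
E: 4·0+3·4 = 12 | 2·6 = 12
J: 4·0+3·2 = 6 | 2·3 = 6
M: 4·1+3·0 = 4 | 2·2 = 4
gcd(4,3,2) = 1

Coefficients: [4, 3, 2]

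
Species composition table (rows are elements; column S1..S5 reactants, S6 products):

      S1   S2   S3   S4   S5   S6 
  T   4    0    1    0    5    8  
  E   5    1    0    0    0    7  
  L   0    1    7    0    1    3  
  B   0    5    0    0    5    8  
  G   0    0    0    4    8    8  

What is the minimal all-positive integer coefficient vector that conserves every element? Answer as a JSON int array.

Coefficients: [6, 5, 1, 4, 3, 5]

T: 6·4+5·0+1·1+4·0+3·5 = 40 | 5·8 = 40
E: 6·5+5·1+1·0+4·0+3·0 = 35 | 5·7 = 35
L: 6·0+5·1+1·7+4·0+3·1 = 15 | 5·3 = 15
B: 6·0+5·5+1·0+4·0+3·5 = 40 | 5·8 = 40
G: 6·0+5·0+1·0+4·4+3·8 = 40 | 5·8 = 40
gcd(6,5,1,4,3,5) = 1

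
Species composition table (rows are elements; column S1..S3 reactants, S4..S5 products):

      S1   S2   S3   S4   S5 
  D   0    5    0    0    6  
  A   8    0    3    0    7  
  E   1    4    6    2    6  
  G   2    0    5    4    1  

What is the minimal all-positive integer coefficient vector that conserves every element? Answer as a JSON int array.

D: 4·0+6·5+1·0 = 30 | 2·0+5·6 = 30
A: 4·8+6·0+1·3 = 35 | 2·0+5·7 = 35
E: 4·1+6·4+1·6 = 34 | 2·2+5·6 = 34
G: 4·2+6·0+1·5 = 13 | 2·4+5·1 = 13
gcd(4,6,1,2,5) = 1

Coefficients: [4, 6, 1, 2, 5]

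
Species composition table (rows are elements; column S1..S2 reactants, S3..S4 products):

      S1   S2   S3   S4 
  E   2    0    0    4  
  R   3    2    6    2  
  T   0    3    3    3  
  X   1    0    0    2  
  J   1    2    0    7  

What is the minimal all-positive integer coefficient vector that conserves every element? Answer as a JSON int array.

E: 4·2+5·0 = 8 | 3·0+2·4 = 8
R: 4·3+5·2 = 22 | 3·6+2·2 = 22
T: 4·0+5·3 = 15 | 3·3+2·3 = 15
X: 4·1+5·0 = 4 | 3·0+2·2 = 4
J: 4·1+5·2 = 14 | 3·0+2·7 = 14
gcd(4,5,3,2) = 1

Coefficients: [4, 5, 3, 2]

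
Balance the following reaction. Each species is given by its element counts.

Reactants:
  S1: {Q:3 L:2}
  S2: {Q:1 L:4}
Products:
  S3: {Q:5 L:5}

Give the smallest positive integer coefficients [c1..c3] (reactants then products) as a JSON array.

Q: 3·3+1·1 = 10 | 2·5 = 10
L: 3·2+1·4 = 10 | 2·5 = 10
gcd(3,1,2) = 1

Coefficients: [3, 1, 2]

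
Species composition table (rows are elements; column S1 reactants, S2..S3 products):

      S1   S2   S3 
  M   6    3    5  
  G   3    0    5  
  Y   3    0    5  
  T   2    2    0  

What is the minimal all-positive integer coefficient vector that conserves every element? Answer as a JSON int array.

M: 5·6 = 30 | 5·3+3·5 = 30
G: 5·3 = 15 | 5·0+3·5 = 15
Y: 5·3 = 15 | 5·0+3·5 = 15
T: 5·2 = 10 | 5·2+3·0 = 10
gcd(5,5,3) = 1

Coefficients: [5, 5, 3]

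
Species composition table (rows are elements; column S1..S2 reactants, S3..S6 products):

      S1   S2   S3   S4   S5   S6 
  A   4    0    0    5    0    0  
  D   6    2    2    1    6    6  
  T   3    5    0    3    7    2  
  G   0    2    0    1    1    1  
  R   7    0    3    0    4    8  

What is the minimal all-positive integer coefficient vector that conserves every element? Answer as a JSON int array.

Coefficients: [5, 4, 5, 4, 3, 1]

A: 5·4+4·0 = 20 | 5·0+4·5+3·0+1·0 = 20
D: 5·6+4·2 = 38 | 5·2+4·1+3·6+1·6 = 38
T: 5·3+4·5 = 35 | 5·0+4·3+3·7+1·2 = 35
G: 5·0+4·2 = 8 | 5·0+4·1+3·1+1·1 = 8
R: 5·7+4·0 = 35 | 5·3+4·0+3·4+1·8 = 35
gcd(5,4,5,4,3,1) = 1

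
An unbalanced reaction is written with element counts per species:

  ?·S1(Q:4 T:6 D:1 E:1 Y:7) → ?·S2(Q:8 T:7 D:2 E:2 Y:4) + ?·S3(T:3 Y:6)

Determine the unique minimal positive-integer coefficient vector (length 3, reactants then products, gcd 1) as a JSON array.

Coefficients: [6, 3, 5]

Q: 6·4 = 24 | 3·8+5·0 = 24
T: 6·6 = 36 | 3·7+5·3 = 36
D: 6·1 = 6 | 3·2+5·0 = 6
E: 6·1 = 6 | 3·2+5·0 = 6
Y: 6·7 = 42 | 3·4+5·6 = 42
gcd(6,3,5) = 1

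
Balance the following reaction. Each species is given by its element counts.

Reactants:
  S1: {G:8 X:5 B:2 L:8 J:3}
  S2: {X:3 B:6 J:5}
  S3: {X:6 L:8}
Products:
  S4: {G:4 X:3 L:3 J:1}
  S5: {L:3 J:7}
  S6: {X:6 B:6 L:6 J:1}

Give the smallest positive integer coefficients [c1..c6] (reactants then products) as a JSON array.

Coefficients: [3, 3, 3, 6, 2, 4]

G: 3·8+3·0+3·0 = 24 | 6·4+2·0+4·0 = 24
X: 3·5+3·3+3·6 = 42 | 6·3+2·0+4·6 = 42
B: 3·2+3·6+3·0 = 24 | 6·0+2·0+4·6 = 24
L: 3·8+3·0+3·8 = 48 | 6·3+2·3+4·6 = 48
J: 3·3+3·5+3·0 = 24 | 6·1+2·7+4·1 = 24
gcd(3,3,3,6,2,4) = 1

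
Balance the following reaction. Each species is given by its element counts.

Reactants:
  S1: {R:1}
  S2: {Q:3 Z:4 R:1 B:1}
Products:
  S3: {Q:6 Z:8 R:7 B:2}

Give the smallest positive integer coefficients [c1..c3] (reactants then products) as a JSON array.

Q: 5·0+2·3 = 6 | 1·6 = 6
Z: 5·0+2·4 = 8 | 1·8 = 8
R: 5·1+2·1 = 7 | 1·7 = 7
B: 5·0+2·1 = 2 | 1·2 = 2
gcd(5,2,1) = 1

Coefficients: [5, 2, 1]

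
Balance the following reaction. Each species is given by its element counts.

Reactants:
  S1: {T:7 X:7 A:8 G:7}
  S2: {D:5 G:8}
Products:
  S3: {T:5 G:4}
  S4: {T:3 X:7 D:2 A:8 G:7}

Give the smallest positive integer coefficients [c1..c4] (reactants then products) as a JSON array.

T: 5·7+2·0 = 35 | 4·5+5·3 = 35
X: 5·7+2·0 = 35 | 4·0+5·7 = 35
D: 5·0+2·5 = 10 | 4·0+5·2 = 10
A: 5·8+2·0 = 40 | 4·0+5·8 = 40
G: 5·7+2·8 = 51 | 4·4+5·7 = 51
gcd(5,2,4,5) = 1

Coefficients: [5, 2, 4, 5]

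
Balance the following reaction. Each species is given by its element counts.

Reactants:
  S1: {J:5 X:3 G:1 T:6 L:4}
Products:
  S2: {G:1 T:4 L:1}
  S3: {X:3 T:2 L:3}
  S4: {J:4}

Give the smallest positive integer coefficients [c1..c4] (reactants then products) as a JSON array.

Coefficients: [4, 4, 4, 5]

J: 4·5 = 20 | 4·0+4·0+5·4 = 20
X: 4·3 = 12 | 4·0+4·3+5·0 = 12
G: 4·1 = 4 | 4·1+4·0+5·0 = 4
T: 4·6 = 24 | 4·4+4·2+5·0 = 24
L: 4·4 = 16 | 4·1+4·3+5·0 = 16
gcd(4,4,4,5) = 1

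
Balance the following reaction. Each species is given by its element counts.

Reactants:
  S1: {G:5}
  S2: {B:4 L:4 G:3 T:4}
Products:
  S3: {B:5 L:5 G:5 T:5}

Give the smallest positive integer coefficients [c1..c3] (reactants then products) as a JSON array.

Coefficients: [1, 5, 4]

B: 1·0+5·4 = 20 | 4·5 = 20
L: 1·0+5·4 = 20 | 4·5 = 20
G: 1·5+5·3 = 20 | 4·5 = 20
T: 1·0+5·4 = 20 | 4·5 = 20
gcd(1,5,4) = 1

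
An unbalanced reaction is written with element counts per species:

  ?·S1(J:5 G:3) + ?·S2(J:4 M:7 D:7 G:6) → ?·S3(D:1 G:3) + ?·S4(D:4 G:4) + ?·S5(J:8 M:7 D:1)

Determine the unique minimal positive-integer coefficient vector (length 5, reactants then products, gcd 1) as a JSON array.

J: 4·5+5·4 = 40 | 6·0+6·0+5·8 = 40
M: 4·0+5·7 = 35 | 6·0+6·0+5·7 = 35
D: 4·0+5·7 = 35 | 6·1+6·4+5·1 = 35
G: 4·3+5·6 = 42 | 6·3+6·4+5·0 = 42
gcd(4,5,6,6,5) = 1

Coefficients: [4, 5, 6, 6, 5]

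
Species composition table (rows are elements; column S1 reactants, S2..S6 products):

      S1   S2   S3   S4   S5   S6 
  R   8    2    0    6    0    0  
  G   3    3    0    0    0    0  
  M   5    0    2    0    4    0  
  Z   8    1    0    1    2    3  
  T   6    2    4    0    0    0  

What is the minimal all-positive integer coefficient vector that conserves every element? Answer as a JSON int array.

Coefficients: [4, 4, 4, 4, 3, 6]

R: 4·8 = 32 | 4·2+4·0+4·6+3·0+6·0 = 32
G: 4·3 = 12 | 4·3+4·0+4·0+3·0+6·0 = 12
M: 4·5 = 20 | 4·0+4·2+4·0+3·4+6·0 = 20
Z: 4·8 = 32 | 4·1+4·0+4·1+3·2+6·3 = 32
T: 4·6 = 24 | 4·2+4·4+4·0+3·0+6·0 = 24
gcd(4,4,4,4,3,6) = 1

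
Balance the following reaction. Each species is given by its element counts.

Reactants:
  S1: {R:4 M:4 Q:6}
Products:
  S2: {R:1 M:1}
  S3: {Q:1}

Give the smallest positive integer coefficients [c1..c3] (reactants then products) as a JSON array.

R: 1·4 = 4 | 4·1+6·0 = 4
M: 1·4 = 4 | 4·1+6·0 = 4
Q: 1·6 = 6 | 4·0+6·1 = 6
gcd(1,4,6) = 1

Coefficients: [1, 4, 6]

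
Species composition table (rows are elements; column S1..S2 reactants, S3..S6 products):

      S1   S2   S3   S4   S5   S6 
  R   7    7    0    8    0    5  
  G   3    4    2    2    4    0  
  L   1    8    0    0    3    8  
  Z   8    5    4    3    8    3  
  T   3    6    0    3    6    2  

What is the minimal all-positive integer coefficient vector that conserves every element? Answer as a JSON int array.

R: 6·7+3·7 = 63 | 5·0+6·8+2·0+3·5 = 63
G: 6·3+3·4 = 30 | 5·2+6·2+2·4+3·0 = 30
L: 6·1+3·8 = 30 | 5·0+6·0+2·3+3·8 = 30
Z: 6·8+3·5 = 63 | 5·4+6·3+2·8+3·3 = 63
T: 6·3+3·6 = 36 | 5·0+6·3+2·6+3·2 = 36
gcd(6,3,5,6,2,3) = 1

Coefficients: [6, 3, 5, 6, 2, 3]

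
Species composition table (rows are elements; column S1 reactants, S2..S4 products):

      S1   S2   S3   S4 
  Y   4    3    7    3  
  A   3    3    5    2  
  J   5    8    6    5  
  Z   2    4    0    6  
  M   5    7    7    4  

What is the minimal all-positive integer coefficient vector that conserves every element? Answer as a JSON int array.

Y: 5·4 = 20 | 1·3+2·7+1·3 = 20
A: 5·3 = 15 | 1·3+2·5+1·2 = 15
J: 5·5 = 25 | 1·8+2·6+1·5 = 25
Z: 5·2 = 10 | 1·4+2·0+1·6 = 10
M: 5·5 = 25 | 1·7+2·7+1·4 = 25
gcd(5,1,2,1) = 1

Coefficients: [5, 1, 2, 1]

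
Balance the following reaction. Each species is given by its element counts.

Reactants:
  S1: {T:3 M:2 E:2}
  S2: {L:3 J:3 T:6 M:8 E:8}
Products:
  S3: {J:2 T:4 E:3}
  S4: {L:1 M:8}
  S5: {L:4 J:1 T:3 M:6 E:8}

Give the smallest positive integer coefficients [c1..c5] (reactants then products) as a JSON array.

Coefficients: [1, 5, 6, 3, 3]

L: 1·0+5·3 = 15 | 6·0+3·1+3·4 = 15
J: 1·0+5·3 = 15 | 6·2+3·0+3·1 = 15
T: 1·3+5·6 = 33 | 6·4+3·0+3·3 = 33
M: 1·2+5·8 = 42 | 6·0+3·8+3·6 = 42
E: 1·2+5·8 = 42 | 6·3+3·0+3·8 = 42
gcd(1,5,6,3,3) = 1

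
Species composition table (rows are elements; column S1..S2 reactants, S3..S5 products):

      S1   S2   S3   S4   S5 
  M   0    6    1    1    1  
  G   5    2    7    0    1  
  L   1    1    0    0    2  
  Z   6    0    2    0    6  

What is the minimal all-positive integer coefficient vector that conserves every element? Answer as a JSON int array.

Coefficients: [4, 2, 3, 6, 3]

M: 4·0+2·6 = 12 | 3·1+6·1+3·1 = 12
G: 4·5+2·2 = 24 | 3·7+6·0+3·1 = 24
L: 4·1+2·1 = 6 | 3·0+6·0+3·2 = 6
Z: 4·6+2·0 = 24 | 3·2+6·0+3·6 = 24
gcd(4,2,3,6,3) = 1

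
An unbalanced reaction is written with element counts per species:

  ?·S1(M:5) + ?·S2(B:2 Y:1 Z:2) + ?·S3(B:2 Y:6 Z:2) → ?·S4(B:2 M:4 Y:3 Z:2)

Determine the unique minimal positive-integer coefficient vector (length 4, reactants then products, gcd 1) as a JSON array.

B: 4·0+3·2+2·2 = 10 | 5·2 = 10
M: 4·5+3·0+2·0 = 20 | 5·4 = 20
Y: 4·0+3·1+2·6 = 15 | 5·3 = 15
Z: 4·0+3·2+2·2 = 10 | 5·2 = 10
gcd(4,3,2,5) = 1

Coefficients: [4, 3, 2, 5]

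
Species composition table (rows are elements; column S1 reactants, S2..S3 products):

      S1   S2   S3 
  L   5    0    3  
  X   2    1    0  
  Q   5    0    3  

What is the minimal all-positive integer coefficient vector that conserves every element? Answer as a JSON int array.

L: 3·5 = 15 | 6·0+5·3 = 15
X: 3·2 = 6 | 6·1+5·0 = 6
Q: 3·5 = 15 | 6·0+5·3 = 15
gcd(3,6,5) = 1

Coefficients: [3, 6, 5]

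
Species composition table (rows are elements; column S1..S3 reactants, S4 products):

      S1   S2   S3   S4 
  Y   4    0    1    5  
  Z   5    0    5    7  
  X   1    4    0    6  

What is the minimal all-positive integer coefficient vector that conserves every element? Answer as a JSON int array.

Y: 6·4+6·0+1·1 = 25 | 5·5 = 25
Z: 6·5+6·0+1·5 = 35 | 5·7 = 35
X: 6·1+6·4+1·0 = 30 | 5·6 = 30
gcd(6,6,1,5) = 1

Coefficients: [6, 6, 1, 5]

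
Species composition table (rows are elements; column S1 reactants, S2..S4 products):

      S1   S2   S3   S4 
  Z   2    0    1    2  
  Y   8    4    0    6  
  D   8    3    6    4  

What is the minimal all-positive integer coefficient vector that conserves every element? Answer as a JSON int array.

Coefficients: [5, 4, 2, 4]

Z: 5·2 = 10 | 4·0+2·1+4·2 = 10
Y: 5·8 = 40 | 4·4+2·0+4·6 = 40
D: 5·8 = 40 | 4·3+2·6+4·4 = 40
gcd(5,4,2,4) = 1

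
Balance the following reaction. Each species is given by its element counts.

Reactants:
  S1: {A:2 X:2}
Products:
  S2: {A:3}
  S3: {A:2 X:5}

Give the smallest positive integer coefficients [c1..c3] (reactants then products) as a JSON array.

Coefficients: [5, 2, 2]

A: 5·2 = 10 | 2·3+2·2 = 10
X: 5·2 = 10 | 2·0+2·5 = 10
gcd(5,2,2) = 1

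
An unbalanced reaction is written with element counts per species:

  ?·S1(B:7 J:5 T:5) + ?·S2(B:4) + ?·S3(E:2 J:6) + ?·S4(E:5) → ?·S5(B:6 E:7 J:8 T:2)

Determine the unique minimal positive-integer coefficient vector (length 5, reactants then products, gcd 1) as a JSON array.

Coefficients: [2, 4, 5, 5, 5]

B: 2·7+4·4+5·0+5·0 = 30 | 5·6 = 30
E: 2·0+4·0+5·2+5·5 = 35 | 5·7 = 35
J: 2·5+4·0+5·6+5·0 = 40 | 5·8 = 40
T: 2·5+4·0+5·0+5·0 = 10 | 5·2 = 10
gcd(2,4,5,5,5) = 1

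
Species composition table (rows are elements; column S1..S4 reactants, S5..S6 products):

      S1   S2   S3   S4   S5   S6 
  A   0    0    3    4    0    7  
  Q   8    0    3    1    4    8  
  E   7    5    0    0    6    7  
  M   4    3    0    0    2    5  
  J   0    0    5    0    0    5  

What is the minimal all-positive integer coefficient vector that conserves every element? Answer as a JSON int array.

Coefficients: [4, 5, 5, 5, 3, 5]

A: 4·0+5·0+5·3+5·4 = 35 | 3·0+5·7 = 35
Q: 4·8+5·0+5·3+5·1 = 52 | 3·4+5·8 = 52
E: 4·7+5·5+5·0+5·0 = 53 | 3·6+5·7 = 53
M: 4·4+5·3+5·0+5·0 = 31 | 3·2+5·5 = 31
J: 4·0+5·0+5·5+5·0 = 25 | 3·0+5·5 = 25
gcd(4,5,5,5,3,5) = 1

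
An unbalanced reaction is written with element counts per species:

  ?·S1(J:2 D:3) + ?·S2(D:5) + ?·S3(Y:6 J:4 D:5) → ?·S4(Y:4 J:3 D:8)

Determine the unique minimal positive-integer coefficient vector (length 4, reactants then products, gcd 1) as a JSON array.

Coefficients: [1, 5, 4, 6]

Y: 1·0+5·0+4·6 = 24 | 6·4 = 24
J: 1·2+5·0+4·4 = 18 | 6·3 = 18
D: 1·3+5·5+4·5 = 48 | 6·8 = 48
gcd(1,5,4,6) = 1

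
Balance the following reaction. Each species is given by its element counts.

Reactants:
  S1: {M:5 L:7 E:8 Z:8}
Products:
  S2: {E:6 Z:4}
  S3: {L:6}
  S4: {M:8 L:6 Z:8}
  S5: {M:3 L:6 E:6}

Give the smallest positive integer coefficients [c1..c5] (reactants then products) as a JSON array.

Coefficients: [6, 6, 2, 3, 2]

M: 6·5 = 30 | 6·0+2·0+3·8+2·3 = 30
L: 6·7 = 42 | 6·0+2·6+3·6+2·6 = 42
E: 6·8 = 48 | 6·6+2·0+3·0+2·6 = 48
Z: 6·8 = 48 | 6·4+2·0+3·8+2·0 = 48
gcd(6,6,2,3,2) = 1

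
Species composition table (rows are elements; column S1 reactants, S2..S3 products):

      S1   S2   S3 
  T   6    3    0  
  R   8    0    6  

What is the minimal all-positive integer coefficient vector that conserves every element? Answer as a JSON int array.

T: 3·6 = 18 | 6·3+4·0 = 18
R: 3·8 = 24 | 6·0+4·6 = 24
gcd(3,6,4) = 1

Coefficients: [3, 6, 4]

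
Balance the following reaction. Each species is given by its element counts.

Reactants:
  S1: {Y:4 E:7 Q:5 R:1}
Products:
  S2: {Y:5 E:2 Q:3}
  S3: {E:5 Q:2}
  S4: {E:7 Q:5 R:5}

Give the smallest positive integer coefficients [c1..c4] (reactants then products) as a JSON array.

Y: 5·4 = 20 | 4·5+4·0+1·0 = 20
E: 5·7 = 35 | 4·2+4·5+1·7 = 35
Q: 5·5 = 25 | 4·3+4·2+1·5 = 25
R: 5·1 = 5 | 4·0+4·0+1·5 = 5
gcd(5,4,4,1) = 1

Coefficients: [5, 4, 4, 1]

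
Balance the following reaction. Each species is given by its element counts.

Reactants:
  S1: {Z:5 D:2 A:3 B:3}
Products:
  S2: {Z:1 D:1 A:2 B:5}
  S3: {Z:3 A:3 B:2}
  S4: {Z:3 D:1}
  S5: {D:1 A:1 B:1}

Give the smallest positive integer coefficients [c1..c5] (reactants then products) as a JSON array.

Z: 5·5 = 25 | 1·1+3·3+5·3+4·0 = 25
D: 5·2 = 10 | 1·1+3·0+5·1+4·1 = 10
A: 5·3 = 15 | 1·2+3·3+5·0+4·1 = 15
B: 5·3 = 15 | 1·5+3·2+5·0+4·1 = 15
gcd(5,1,3,5,4) = 1

Coefficients: [5, 1, 3, 5, 4]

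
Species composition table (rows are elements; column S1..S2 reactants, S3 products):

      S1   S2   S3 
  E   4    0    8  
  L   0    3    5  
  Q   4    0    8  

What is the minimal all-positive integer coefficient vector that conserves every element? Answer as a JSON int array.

E: 6·4+5·0 = 24 | 3·8 = 24
L: 6·0+5·3 = 15 | 3·5 = 15
Q: 6·4+5·0 = 24 | 3·8 = 24
gcd(6,5,3) = 1

Coefficients: [6, 5, 3]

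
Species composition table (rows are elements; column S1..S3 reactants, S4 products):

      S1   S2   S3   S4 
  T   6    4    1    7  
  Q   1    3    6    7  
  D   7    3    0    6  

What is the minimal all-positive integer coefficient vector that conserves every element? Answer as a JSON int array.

T: 3·6+5·4+4·1 = 42 | 6·7 = 42
Q: 3·1+5·3+4·6 = 42 | 6·7 = 42
D: 3·7+5·3+4·0 = 36 | 6·6 = 36
gcd(3,5,4,6) = 1

Coefficients: [3, 5, 4, 6]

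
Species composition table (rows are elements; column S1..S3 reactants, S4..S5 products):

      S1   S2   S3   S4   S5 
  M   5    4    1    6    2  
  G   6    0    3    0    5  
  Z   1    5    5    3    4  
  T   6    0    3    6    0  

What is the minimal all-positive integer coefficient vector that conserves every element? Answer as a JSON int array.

M: 4·5+5·4+2·1 = 42 | 5·6+6·2 = 42
G: 4·6+5·0+2·3 = 30 | 5·0+6·5 = 30
Z: 4·1+5·5+2·5 = 39 | 5·3+6·4 = 39
T: 4·6+5·0+2·3 = 30 | 5·6+6·0 = 30
gcd(4,5,2,5,6) = 1

Coefficients: [4, 5, 2, 5, 6]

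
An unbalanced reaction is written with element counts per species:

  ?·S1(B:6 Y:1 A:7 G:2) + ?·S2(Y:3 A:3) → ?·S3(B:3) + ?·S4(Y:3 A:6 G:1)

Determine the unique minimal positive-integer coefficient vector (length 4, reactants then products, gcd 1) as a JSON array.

Coefficients: [3, 5, 6, 6]

B: 3·6+5·0 = 18 | 6·3+6·0 = 18
Y: 3·1+5·3 = 18 | 6·0+6·3 = 18
A: 3·7+5·3 = 36 | 6·0+6·6 = 36
G: 3·2+5·0 = 6 | 6·0+6·1 = 6
gcd(3,5,6,6) = 1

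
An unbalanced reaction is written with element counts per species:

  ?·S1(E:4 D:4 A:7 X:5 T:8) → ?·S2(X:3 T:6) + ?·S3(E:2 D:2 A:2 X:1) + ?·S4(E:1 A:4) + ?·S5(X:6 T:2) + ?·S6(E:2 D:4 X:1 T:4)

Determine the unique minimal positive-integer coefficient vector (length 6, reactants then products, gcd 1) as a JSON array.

E: 4·4 = 16 | 3·0+2·2+6·1+1·0+3·2 = 16
D: 4·4 = 16 | 3·0+2·2+6·0+1·0+3·4 = 16
A: 4·7 = 28 | 3·0+2·2+6·4+1·0+3·0 = 28
X: 4·5 = 20 | 3·3+2·1+6·0+1·6+3·1 = 20
T: 4·8 = 32 | 3·6+2·0+6·0+1·2+3·4 = 32
gcd(4,3,2,6,1,3) = 1

Coefficients: [4, 3, 2, 6, 1, 3]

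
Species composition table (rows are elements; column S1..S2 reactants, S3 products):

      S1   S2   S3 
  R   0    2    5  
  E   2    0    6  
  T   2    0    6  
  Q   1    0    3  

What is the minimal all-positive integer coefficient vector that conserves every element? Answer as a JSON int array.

R: 6·0+5·2 = 10 | 2·5 = 10
E: 6·2+5·0 = 12 | 2·6 = 12
T: 6·2+5·0 = 12 | 2·6 = 12
Q: 6·1+5·0 = 6 | 2·3 = 6
gcd(6,5,2) = 1

Coefficients: [6, 5, 2]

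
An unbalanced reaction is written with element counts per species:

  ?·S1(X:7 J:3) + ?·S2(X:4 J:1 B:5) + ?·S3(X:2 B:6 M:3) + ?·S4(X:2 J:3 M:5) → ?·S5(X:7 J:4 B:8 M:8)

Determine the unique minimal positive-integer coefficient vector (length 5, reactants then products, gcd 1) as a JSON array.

X: 1·7+2·4+5·2+5·2 = 35 | 5·7 = 35
J: 1·3+2·1+5·0+5·3 = 20 | 5·4 = 20
B: 1·0+2·5+5·6+5·0 = 40 | 5·8 = 40
M: 1·0+2·0+5·3+5·5 = 40 | 5·8 = 40
gcd(1,2,5,5,5) = 1

Coefficients: [1, 2, 5, 5, 5]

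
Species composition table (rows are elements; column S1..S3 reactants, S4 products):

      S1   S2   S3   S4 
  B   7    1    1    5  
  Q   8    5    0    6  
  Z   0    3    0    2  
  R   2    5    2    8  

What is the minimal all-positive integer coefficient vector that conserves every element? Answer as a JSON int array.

Coefficients: [1, 2, 6, 3]

B: 1·7+2·1+6·1 = 15 | 3·5 = 15
Q: 1·8+2·5+6·0 = 18 | 3·6 = 18
Z: 1·0+2·3+6·0 = 6 | 3·2 = 6
R: 1·2+2·5+6·2 = 24 | 3·8 = 24
gcd(1,2,6,3) = 1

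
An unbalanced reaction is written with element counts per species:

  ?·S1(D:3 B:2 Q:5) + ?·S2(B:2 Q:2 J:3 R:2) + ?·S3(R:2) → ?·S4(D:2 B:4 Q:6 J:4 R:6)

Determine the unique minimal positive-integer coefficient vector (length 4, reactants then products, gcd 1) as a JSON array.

Coefficients: [2, 4, 5, 3]

D: 2·3+4·0+5·0 = 6 | 3·2 = 6
B: 2·2+4·2+5·0 = 12 | 3·4 = 12
Q: 2·5+4·2+5·0 = 18 | 3·6 = 18
J: 2·0+4·3+5·0 = 12 | 3·4 = 12
R: 2·0+4·2+5·2 = 18 | 3·6 = 18
gcd(2,4,5,3) = 1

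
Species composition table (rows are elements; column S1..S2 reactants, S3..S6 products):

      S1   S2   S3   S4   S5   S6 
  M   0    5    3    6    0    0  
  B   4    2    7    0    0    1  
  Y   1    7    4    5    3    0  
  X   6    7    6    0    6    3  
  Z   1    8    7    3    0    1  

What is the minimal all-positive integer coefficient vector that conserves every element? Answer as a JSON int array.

Coefficients: [5, 3, 3, 1, 3, 5]

M: 5·0+3·5 = 15 | 3·3+1·6+3·0+5·0 = 15
B: 5·4+3·2 = 26 | 3·7+1·0+3·0+5·1 = 26
Y: 5·1+3·7 = 26 | 3·4+1·5+3·3+5·0 = 26
X: 5·6+3·7 = 51 | 3·6+1·0+3·6+5·3 = 51
Z: 5·1+3·8 = 29 | 3·7+1·3+3·0+5·1 = 29
gcd(5,3,3,1,3,5) = 1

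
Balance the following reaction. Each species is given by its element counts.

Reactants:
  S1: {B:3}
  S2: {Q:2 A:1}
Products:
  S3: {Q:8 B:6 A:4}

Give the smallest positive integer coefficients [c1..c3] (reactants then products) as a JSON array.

Coefficients: [2, 4, 1]

Q: 2·0+4·2 = 8 | 1·8 = 8
B: 2·3+4·0 = 6 | 1·6 = 6
A: 2·0+4·1 = 4 | 1·4 = 4
gcd(2,4,1) = 1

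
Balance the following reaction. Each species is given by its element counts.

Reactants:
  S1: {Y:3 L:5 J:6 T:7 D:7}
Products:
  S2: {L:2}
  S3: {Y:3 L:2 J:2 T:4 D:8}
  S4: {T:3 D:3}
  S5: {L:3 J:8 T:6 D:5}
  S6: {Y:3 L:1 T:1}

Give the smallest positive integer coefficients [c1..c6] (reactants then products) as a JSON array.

Coefficients: [6, 5, 2, 2, 4, 4]

Y: 6·3 = 18 | 5·0+2·3+2·0+4·0+4·3 = 18
L: 6·5 = 30 | 5·2+2·2+2·0+4·3+4·1 = 30
J: 6·6 = 36 | 5·0+2·2+2·0+4·8+4·0 = 36
T: 6·7 = 42 | 5·0+2·4+2·3+4·6+4·1 = 42
D: 6·7 = 42 | 5·0+2·8+2·3+4·5+4·0 = 42
gcd(6,5,2,2,4,4) = 1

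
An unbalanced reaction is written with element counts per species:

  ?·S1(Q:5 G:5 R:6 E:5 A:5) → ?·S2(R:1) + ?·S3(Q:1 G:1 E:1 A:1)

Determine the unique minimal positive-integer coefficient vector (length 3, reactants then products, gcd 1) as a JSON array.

Coefficients: [1, 6, 5]

Q: 1·5 = 5 | 6·0+5·1 = 5
G: 1·5 = 5 | 6·0+5·1 = 5
R: 1·6 = 6 | 6·1+5·0 = 6
E: 1·5 = 5 | 6·0+5·1 = 5
A: 1·5 = 5 | 6·0+5·1 = 5
gcd(1,6,5) = 1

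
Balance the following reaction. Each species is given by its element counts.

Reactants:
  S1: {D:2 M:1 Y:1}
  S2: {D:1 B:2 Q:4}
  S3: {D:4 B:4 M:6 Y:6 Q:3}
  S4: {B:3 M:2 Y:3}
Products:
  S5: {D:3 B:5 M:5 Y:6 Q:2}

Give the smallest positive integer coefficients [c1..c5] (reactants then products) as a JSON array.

Coefficients: [3, 1, 2, 5, 5]

D: 3·2+1·1+2·4+5·0 = 15 | 5·3 = 15
B: 3·0+1·2+2·4+5·3 = 25 | 5·5 = 25
M: 3·1+1·0+2·6+5·2 = 25 | 5·5 = 25
Y: 3·1+1·0+2·6+5·3 = 30 | 5·6 = 30
Q: 3·0+1·4+2·3+5·0 = 10 | 5·2 = 10
gcd(3,1,2,5,5) = 1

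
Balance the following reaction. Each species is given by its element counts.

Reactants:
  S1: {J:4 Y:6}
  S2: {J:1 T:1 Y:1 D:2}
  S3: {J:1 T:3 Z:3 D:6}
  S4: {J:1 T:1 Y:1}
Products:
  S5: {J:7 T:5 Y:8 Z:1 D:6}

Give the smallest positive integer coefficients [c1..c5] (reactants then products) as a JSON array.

J: 2·4+6·1+1·1+6·1 = 21 | 3·7 = 21
T: 2·0+6·1+1·3+6·1 = 15 | 3·5 = 15
Y: 2·6+6·1+1·0+6·1 = 24 | 3·8 = 24
Z: 2·0+6·0+1·3+6·0 = 3 | 3·1 = 3
D: 2·0+6·2+1·6+6·0 = 18 | 3·6 = 18
gcd(2,6,1,6,3) = 1

Coefficients: [2, 6, 1, 6, 3]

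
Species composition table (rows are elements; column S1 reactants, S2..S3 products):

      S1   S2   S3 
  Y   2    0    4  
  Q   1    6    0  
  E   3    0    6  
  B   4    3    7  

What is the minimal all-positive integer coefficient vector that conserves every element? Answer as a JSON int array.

Y: 6·2 = 12 | 1·0+3·4 = 12
Q: 6·1 = 6 | 1·6+3·0 = 6
E: 6·3 = 18 | 1·0+3·6 = 18
B: 6·4 = 24 | 1·3+3·7 = 24
gcd(6,1,3) = 1

Coefficients: [6, 1, 3]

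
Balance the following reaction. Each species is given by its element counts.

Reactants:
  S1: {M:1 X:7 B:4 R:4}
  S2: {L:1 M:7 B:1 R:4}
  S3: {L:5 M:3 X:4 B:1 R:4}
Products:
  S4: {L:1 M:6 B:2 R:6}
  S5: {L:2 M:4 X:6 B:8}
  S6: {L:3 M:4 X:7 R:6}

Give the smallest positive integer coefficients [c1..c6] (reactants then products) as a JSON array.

L: 4·0+5·1+3·5 = 20 | 4·1+2·2+4·3 = 20
M: 4·1+5·7+3·3 = 48 | 4·6+2·4+4·4 = 48
X: 4·7+5·0+3·4 = 40 | 4·0+2·6+4·7 = 40
B: 4·4+5·1+3·1 = 24 | 4·2+2·8+4·0 = 24
R: 4·4+5·4+3·4 = 48 | 4·6+2·0+4·6 = 48
gcd(4,5,3,4,2,4) = 1

Coefficients: [4, 5, 3, 4, 2, 4]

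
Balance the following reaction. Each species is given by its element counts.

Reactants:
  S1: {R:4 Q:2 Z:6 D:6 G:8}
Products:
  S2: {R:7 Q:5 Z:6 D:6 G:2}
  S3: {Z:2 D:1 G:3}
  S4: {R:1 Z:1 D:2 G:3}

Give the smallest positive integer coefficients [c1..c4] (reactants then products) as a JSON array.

Coefficients: [5, 2, 6, 6]

R: 5·4 = 20 | 2·7+6·0+6·1 = 20
Q: 5·2 = 10 | 2·5+6·0+6·0 = 10
Z: 5·6 = 30 | 2·6+6·2+6·1 = 30
D: 5·6 = 30 | 2·6+6·1+6·2 = 30
G: 5·8 = 40 | 2·2+6·3+6·3 = 40
gcd(5,2,6,6) = 1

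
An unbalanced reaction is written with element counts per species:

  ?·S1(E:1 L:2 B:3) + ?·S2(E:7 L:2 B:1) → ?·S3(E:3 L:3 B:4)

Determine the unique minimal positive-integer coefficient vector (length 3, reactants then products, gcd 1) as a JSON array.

E: 5·1+1·7 = 12 | 4·3 = 12
L: 5·2+1·2 = 12 | 4·3 = 12
B: 5·3+1·1 = 16 | 4·4 = 16
gcd(5,1,4) = 1

Coefficients: [5, 1, 4]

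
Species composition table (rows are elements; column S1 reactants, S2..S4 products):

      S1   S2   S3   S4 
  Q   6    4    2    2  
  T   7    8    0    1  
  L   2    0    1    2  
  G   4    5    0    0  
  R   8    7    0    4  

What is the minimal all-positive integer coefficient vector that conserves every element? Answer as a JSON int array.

Coefficients: [5, 4, 4, 3]

Q: 5·6 = 30 | 4·4+4·2+3·2 = 30
T: 5·7 = 35 | 4·8+4·0+3·1 = 35
L: 5·2 = 10 | 4·0+4·1+3·2 = 10
G: 5·4 = 20 | 4·5+4·0+3·0 = 20
R: 5·8 = 40 | 4·7+4·0+3·4 = 40
gcd(5,4,4,3) = 1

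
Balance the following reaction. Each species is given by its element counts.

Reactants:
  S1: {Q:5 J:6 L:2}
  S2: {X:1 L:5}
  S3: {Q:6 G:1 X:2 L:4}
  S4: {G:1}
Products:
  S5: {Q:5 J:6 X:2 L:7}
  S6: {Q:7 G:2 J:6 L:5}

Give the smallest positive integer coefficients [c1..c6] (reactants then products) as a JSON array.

Coefficients: [6, 4, 1, 5, 3, 3]

Q: 6·5+4·0+1·6+5·0 = 36 | 3·5+3·7 = 36
G: 6·0+4·0+1·1+5·1 = 6 | 3·0+3·2 = 6
J: 6·6+4·0+1·0+5·0 = 36 | 3·6+3·6 = 36
X: 6·0+4·1+1·2+5·0 = 6 | 3·2+3·0 = 6
L: 6·2+4·5+1·4+5·0 = 36 | 3·7+3·5 = 36
gcd(6,4,1,5,3,3) = 1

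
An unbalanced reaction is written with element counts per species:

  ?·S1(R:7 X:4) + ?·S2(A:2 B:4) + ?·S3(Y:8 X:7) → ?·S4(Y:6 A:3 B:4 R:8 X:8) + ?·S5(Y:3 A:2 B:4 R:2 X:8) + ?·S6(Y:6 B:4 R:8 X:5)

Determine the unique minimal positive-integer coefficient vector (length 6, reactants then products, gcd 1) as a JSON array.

Coefficients: [4, 5, 3, 2, 2, 1]

Y: 4·0+5·0+3·8 = 24 | 2·6+2·3+1·6 = 24
A: 4·0+5·2+3·0 = 10 | 2·3+2·2+1·0 = 10
B: 4·0+5·4+3·0 = 20 | 2·4+2·4+1·4 = 20
R: 4·7+5·0+3·0 = 28 | 2·8+2·2+1·8 = 28
X: 4·4+5·0+3·7 = 37 | 2·8+2·8+1·5 = 37
gcd(4,5,3,2,2,1) = 1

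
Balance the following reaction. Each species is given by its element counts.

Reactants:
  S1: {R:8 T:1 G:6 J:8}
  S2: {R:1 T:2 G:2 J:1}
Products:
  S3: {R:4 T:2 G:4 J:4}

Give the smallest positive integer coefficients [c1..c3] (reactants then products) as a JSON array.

R: 2·8+4·1 = 20 | 5·4 = 20
T: 2·1+4·2 = 10 | 5·2 = 10
G: 2·6+4·2 = 20 | 5·4 = 20
J: 2·8+4·1 = 20 | 5·4 = 20
gcd(2,4,5) = 1

Coefficients: [2, 4, 5]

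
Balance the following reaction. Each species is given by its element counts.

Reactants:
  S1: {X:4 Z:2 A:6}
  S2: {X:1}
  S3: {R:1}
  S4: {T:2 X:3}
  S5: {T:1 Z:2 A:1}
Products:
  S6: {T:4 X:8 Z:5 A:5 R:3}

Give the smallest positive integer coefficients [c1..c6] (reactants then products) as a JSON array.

Coefficients: [1, 6, 6, 2, 4, 2]

T: 1·0+6·0+6·0+2·2+4·1 = 8 | 2·4 = 8
X: 1·4+6·1+6·0+2·3+4·0 = 16 | 2·8 = 16
Z: 1·2+6·0+6·0+2·0+4·2 = 10 | 2·5 = 10
A: 1·6+6·0+6·0+2·0+4·1 = 10 | 2·5 = 10
R: 1·0+6·0+6·1+2·0+4·0 = 6 | 2·3 = 6
gcd(1,6,6,2,4,2) = 1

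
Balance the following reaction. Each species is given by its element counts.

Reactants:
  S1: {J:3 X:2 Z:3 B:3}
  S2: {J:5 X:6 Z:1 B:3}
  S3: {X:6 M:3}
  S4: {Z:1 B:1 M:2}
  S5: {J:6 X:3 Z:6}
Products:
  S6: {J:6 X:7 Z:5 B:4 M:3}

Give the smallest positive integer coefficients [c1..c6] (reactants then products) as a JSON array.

Coefficients: [3, 3, 2, 6, 2, 6]

J: 3·3+3·5+2·0+6·0+2·6 = 36 | 6·6 = 36
X: 3·2+3·6+2·6+6·0+2·3 = 42 | 6·7 = 42
Z: 3·3+3·1+2·0+6·1+2·6 = 30 | 6·5 = 30
B: 3·3+3·3+2·0+6·1+2·0 = 24 | 6·4 = 24
M: 3·0+3·0+2·3+6·2+2·0 = 18 | 6·3 = 18
gcd(3,3,2,6,2,6) = 1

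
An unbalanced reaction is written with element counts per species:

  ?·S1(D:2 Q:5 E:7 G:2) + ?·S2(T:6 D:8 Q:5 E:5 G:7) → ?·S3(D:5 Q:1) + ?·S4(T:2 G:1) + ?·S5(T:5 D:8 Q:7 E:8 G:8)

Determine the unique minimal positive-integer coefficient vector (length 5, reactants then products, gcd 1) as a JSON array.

Coefficients: [1, 5, 2, 5, 4]

T: 1·0+5·6 = 30 | 2·0+5·2+4·5 = 30
D: 1·2+5·8 = 42 | 2·5+5·0+4·8 = 42
Q: 1·5+5·5 = 30 | 2·1+5·0+4·7 = 30
E: 1·7+5·5 = 32 | 2·0+5·0+4·8 = 32
G: 1·2+5·7 = 37 | 2·0+5·1+4·8 = 37
gcd(1,5,2,5,4) = 1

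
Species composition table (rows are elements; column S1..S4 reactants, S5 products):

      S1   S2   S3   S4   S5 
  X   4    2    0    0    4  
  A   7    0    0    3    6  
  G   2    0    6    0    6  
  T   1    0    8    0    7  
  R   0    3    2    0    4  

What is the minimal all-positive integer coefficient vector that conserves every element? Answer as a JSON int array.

Coefficients: [3, 4, 4, 3, 5]

X: 3·4+4·2+4·0+3·0 = 20 | 5·4 = 20
A: 3·7+4·0+4·0+3·3 = 30 | 5·6 = 30
G: 3·2+4·0+4·6+3·0 = 30 | 5·6 = 30
T: 3·1+4·0+4·8+3·0 = 35 | 5·7 = 35
R: 3·0+4·3+4·2+3·0 = 20 | 5·4 = 20
gcd(3,4,4,3,5) = 1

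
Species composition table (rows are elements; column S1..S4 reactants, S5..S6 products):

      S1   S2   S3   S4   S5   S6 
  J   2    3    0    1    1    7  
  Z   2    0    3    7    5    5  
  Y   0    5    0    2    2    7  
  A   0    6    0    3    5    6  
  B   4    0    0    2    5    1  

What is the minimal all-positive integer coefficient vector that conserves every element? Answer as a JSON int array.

J: 4·2+5·3+5·0+1·1 = 24 | 3·1+3·7 = 24
Z: 4·2+5·0+5·3+1·7 = 30 | 3·5+3·5 = 30
Y: 4·0+5·5+5·0+1·2 = 27 | 3·2+3·7 = 27
A: 4·0+5·6+5·0+1·3 = 33 | 3·5+3·6 = 33
B: 4·4+5·0+5·0+1·2 = 18 | 3·5+3·1 = 18
gcd(4,5,5,1,3,3) = 1

Coefficients: [4, 5, 5, 1, 3, 3]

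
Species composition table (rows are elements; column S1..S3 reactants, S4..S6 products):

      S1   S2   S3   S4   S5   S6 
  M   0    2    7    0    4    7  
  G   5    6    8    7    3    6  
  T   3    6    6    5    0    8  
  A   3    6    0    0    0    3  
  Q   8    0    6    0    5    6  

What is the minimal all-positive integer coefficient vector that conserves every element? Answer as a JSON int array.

M: 1·0+1·2+5·7 = 37 | 3·0+4·4+3·7 = 37
G: 1·5+1·6+5·8 = 51 | 3·7+4·3+3·6 = 51
T: 1·3+1·6+5·6 = 39 | 3·5+4·0+3·8 = 39
A: 1·3+1·6+5·0 = 9 | 3·0+4·0+3·3 = 9
Q: 1·8+1·0+5·6 = 38 | 3·0+4·5+3·6 = 38
gcd(1,1,5,3,4,3) = 1

Coefficients: [1, 1, 5, 3, 4, 3]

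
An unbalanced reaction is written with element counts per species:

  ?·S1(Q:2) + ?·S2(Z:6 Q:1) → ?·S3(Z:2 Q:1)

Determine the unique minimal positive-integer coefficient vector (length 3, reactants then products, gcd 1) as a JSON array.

Coefficients: [1, 1, 3]

Z: 1·0+1·6 = 6 | 3·2 = 6
Q: 1·2+1·1 = 3 | 3·1 = 3
gcd(1,1,3) = 1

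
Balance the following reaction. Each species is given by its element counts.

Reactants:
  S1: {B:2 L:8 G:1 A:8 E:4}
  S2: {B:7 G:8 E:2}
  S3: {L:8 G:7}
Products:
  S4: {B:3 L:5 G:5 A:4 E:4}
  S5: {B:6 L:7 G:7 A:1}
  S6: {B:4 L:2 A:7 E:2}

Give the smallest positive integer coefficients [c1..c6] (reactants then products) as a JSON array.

Coefficients: [5, 4, 1, 6, 2, 2]

B: 5·2+4·7+1·0 = 38 | 6·3+2·6+2·4 = 38
L: 5·8+4·0+1·8 = 48 | 6·5+2·7+2·2 = 48
G: 5·1+4·8+1·7 = 44 | 6·5+2·7+2·0 = 44
A: 5·8+4·0+1·0 = 40 | 6·4+2·1+2·7 = 40
E: 5·4+4·2+1·0 = 28 | 6·4+2·0+2·2 = 28
gcd(5,4,1,6,2,2) = 1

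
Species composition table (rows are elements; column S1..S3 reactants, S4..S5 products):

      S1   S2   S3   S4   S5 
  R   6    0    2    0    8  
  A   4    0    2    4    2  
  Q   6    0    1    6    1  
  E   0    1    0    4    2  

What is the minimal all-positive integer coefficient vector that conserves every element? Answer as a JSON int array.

R: 1·6+6·0+1·2 = 8 | 1·0+1·8 = 8
A: 1·4+6·0+1·2 = 6 | 1·4+1·2 = 6
Q: 1·6+6·0+1·1 = 7 | 1·6+1·1 = 7
E: 1·0+6·1+1·0 = 6 | 1·4+1·2 = 6
gcd(1,6,1,1,1) = 1

Coefficients: [1, 6, 1, 1, 1]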